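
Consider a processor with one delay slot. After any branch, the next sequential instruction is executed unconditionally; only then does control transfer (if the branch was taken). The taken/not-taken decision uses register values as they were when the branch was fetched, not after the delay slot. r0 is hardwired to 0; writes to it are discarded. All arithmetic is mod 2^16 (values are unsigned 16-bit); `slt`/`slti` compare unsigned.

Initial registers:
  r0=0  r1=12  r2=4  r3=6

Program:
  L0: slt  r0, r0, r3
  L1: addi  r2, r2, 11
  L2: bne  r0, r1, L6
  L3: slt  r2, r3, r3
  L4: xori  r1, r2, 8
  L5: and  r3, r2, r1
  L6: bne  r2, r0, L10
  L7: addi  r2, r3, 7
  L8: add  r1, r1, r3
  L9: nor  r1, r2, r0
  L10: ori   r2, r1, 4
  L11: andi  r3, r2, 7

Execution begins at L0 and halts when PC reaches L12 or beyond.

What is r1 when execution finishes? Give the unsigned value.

65522

  step pc=0: slt  r0, r0, r3  regs=(0,12,4,6)
  step pc=1: addi  r2, r2, 11  regs=(0,12,15,6)
  step pc=2: bne  r0, r1, L6  cond=T  regs=(0,12,15,6)
  step pc=3: slt  r2, r3, r3  regs=(0,12,0,6)
  step pc=6: bne  r2, r0, L10  cond=F  regs=(0,12,0,6)
  step pc=7: addi  r2, r3, 7  regs=(0,12,13,6)
  step pc=8: add  r1, r1, r3  regs=(0,18,13,6)
  step pc=9: nor  r1, r2, r0  regs=(0,65522,13,6)
  step pc=10: ori   r2, r1, 4  regs=(0,65522,65526,6)
  step pc=11: andi  r3, r2, 7  regs=(0,65522,65526,6)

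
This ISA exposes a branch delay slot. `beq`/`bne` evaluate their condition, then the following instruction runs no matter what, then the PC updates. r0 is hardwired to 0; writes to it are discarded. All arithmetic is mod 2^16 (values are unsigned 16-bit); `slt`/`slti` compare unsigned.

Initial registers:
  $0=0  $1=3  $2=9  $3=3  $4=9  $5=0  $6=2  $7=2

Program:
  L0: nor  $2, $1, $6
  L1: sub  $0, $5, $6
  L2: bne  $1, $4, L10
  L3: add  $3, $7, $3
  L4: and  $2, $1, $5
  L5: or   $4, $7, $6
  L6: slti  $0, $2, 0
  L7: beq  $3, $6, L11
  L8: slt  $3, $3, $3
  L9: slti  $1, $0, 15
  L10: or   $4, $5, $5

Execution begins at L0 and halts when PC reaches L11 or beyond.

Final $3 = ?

PC=0  nor  $2, $1, $6        | $0=0 $1=3 $2=65532 $3=3 $4=9 $5=0 $6=2 $7=2
PC=1  sub  $0, $5, $6        | $0=0 $1=3 $2=65532 $3=3 $4=9 $5=0 $6=2 $7=2
PC=2  bne  $1, $4, L10       | $0=0 $1=3 $2=65532 $3=3 $4=9 $5=0 $6=2 $7=2  [TAKEN]
PC=3  add  $3, $7, $3        | $0=0 $1=3 $2=65532 $3=5 $4=9 $5=0 $6=2 $7=2
PC=10 or   $4, $5, $5        | $0=0 $1=3 $2=65532 $3=5 $4=0 $5=0 $6=2 $7=2

5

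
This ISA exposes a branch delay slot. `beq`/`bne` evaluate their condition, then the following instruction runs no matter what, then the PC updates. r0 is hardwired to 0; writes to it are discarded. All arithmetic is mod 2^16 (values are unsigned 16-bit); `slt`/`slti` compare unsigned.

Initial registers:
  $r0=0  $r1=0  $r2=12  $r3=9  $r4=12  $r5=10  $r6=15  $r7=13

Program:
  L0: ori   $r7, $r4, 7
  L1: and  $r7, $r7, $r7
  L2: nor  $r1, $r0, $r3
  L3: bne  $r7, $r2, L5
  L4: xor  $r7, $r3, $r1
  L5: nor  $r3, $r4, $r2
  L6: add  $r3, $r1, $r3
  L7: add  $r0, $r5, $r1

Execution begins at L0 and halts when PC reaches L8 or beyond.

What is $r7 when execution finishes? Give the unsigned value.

PC=0  ori   $r7, $r4, 7      | $r0=0 $r1=0 $r2=12 $r3=9 $r4=12 $r5=10 $r6=15 $r7=15
PC=1  and  $r7, $r7, $r7     | $r0=0 $r1=0 $r2=12 $r3=9 $r4=12 $r5=10 $r6=15 $r7=15
PC=2  nor  $r1, $r0, $r3     | $r0=0 $r1=65526 $r2=12 $r3=9 $r4=12 $r5=10 $r6=15 $r7=15
PC=3  bne  $r7, $r2, L5      | $r0=0 $r1=65526 $r2=12 $r3=9 $r4=12 $r5=10 $r6=15 $r7=15  [TAKEN]
PC=4  xor  $r7, $r3, $r1     | $r0=0 $r1=65526 $r2=12 $r3=9 $r4=12 $r5=10 $r6=15 $r7=65535
PC=5  nor  $r3, $r4, $r2     | $r0=0 $r1=65526 $r2=12 $r3=65523 $r4=12 $r5=10 $r6=15 $r7=65535
PC=6  add  $r3, $r1, $r3     | $r0=0 $r1=65526 $r2=12 $r3=65513 $r4=12 $r5=10 $r6=15 $r7=65535
PC=7  add  $r0, $r5, $r1     | $r0=0 $r1=65526 $r2=12 $r3=65513 $r4=12 $r5=10 $r6=15 $r7=65535

65535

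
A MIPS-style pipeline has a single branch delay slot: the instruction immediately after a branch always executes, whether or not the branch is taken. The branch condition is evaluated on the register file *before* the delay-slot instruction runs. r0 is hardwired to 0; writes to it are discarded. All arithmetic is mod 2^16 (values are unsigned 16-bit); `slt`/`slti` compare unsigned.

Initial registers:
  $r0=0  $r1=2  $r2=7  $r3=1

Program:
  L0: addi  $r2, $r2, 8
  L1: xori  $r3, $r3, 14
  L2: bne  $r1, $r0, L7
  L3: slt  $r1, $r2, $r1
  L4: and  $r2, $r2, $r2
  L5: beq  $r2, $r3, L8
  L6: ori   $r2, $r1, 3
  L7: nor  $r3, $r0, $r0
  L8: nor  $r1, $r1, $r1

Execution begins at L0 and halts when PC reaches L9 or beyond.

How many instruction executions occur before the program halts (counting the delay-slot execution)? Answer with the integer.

  step pc=0: addi  $r2, $r2, 8  regs=(0,2,15,1)
  step pc=1: xori  $r3, $r3, 14  regs=(0,2,15,15)
  step pc=2: bne  $r1, $r0, L7  cond=T  regs=(0,2,15,15)
  step pc=3: slt  $r1, $r2, $r1  regs=(0,0,15,15)
  step pc=7: nor  $r3, $r0, $r0  regs=(0,0,15,65535)
  step pc=8: nor  $r1, $r1, $r1  regs=(0,65535,15,65535)

6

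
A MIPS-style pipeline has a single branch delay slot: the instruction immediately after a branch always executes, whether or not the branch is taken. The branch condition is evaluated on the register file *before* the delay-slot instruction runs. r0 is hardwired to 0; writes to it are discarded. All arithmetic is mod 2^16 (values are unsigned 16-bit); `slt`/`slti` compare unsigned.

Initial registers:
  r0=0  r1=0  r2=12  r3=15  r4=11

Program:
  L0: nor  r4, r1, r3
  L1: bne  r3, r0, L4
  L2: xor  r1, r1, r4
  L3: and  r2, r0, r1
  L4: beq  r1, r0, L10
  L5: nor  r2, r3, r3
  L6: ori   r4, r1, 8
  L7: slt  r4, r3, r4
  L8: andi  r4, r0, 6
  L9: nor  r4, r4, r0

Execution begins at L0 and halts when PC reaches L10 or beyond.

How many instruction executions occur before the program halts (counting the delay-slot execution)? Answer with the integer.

PC=0  nor  r4, r1, r3        | r0=0 r1=0 r2=12 r3=15 r4=65520
PC=1  bne  r3, r0, L4        | r0=0 r1=0 r2=12 r3=15 r4=65520  [TAKEN]
PC=2  xor  r1, r1, r4        | r0=0 r1=65520 r2=12 r3=15 r4=65520
PC=4  beq  r1, r0, L10       | r0=0 r1=65520 r2=12 r3=15 r4=65520  [not taken]
PC=5  nor  r2, r3, r3        | r0=0 r1=65520 r2=65520 r3=15 r4=65520
PC=6  ori   r4, r1, 8        | r0=0 r1=65520 r2=65520 r3=15 r4=65528
PC=7  slt  r4, r3, r4        | r0=0 r1=65520 r2=65520 r3=15 r4=1
PC=8  andi  r4, r0, 6        | r0=0 r1=65520 r2=65520 r3=15 r4=0
PC=9  nor  r4, r4, r0        | r0=0 r1=65520 r2=65520 r3=15 r4=65535

9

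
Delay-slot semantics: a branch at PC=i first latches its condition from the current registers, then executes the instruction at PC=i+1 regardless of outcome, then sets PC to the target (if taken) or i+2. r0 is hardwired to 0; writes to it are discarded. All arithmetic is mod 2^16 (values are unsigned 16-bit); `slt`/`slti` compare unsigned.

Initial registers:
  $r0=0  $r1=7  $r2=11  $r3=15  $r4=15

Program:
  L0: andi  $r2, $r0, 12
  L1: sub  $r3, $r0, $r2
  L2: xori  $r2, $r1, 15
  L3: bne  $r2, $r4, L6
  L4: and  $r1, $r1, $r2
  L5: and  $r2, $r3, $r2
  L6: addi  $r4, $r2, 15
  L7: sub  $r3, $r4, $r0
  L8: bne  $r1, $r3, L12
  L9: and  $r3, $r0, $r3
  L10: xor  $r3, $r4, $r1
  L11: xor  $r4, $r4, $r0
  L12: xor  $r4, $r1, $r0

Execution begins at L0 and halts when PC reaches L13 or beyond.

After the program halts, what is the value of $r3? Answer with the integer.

0

  step pc=0: andi  $r2, $r0, 12  regs=(0,7,0,15,15)
  step pc=1: sub  $r3, $r0, $r2  regs=(0,7,0,0,15)
  step pc=2: xori  $r2, $r1, 15  regs=(0,7,8,0,15)
  step pc=3: bne  $r2, $r4, L6  cond=T  regs=(0,7,8,0,15)
  step pc=4: and  $r1, $r1, $r2  regs=(0,0,8,0,15)
  step pc=6: addi  $r4, $r2, 15  regs=(0,0,8,0,23)
  step pc=7: sub  $r3, $r4, $r0  regs=(0,0,8,23,23)
  step pc=8: bne  $r1, $r3, L12  cond=T  regs=(0,0,8,23,23)
  step pc=9: and  $r3, $r0, $r3  regs=(0,0,8,0,23)
  step pc=12: xor  $r4, $r1, $r0  regs=(0,0,8,0,0)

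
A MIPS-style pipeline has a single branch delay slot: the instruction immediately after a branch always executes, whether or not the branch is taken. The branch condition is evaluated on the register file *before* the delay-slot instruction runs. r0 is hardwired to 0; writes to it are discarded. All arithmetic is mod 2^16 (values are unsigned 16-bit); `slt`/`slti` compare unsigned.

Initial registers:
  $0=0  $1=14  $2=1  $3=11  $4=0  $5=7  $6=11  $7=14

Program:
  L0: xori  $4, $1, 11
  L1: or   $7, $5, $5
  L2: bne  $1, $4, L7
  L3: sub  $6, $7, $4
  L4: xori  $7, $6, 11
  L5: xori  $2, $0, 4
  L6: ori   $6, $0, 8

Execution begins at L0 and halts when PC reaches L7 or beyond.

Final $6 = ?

  step pc=0: xori  $4, $1, 11  regs=(0,14,1,11,5,7,11,14)
  step pc=1: or   $7, $5, $5  regs=(0,14,1,11,5,7,11,7)
  step pc=2: bne  $1, $4, L7  cond=T  regs=(0,14,1,11,5,7,11,7)
  step pc=3: sub  $6, $7, $4  regs=(0,14,1,11,5,7,2,7)

2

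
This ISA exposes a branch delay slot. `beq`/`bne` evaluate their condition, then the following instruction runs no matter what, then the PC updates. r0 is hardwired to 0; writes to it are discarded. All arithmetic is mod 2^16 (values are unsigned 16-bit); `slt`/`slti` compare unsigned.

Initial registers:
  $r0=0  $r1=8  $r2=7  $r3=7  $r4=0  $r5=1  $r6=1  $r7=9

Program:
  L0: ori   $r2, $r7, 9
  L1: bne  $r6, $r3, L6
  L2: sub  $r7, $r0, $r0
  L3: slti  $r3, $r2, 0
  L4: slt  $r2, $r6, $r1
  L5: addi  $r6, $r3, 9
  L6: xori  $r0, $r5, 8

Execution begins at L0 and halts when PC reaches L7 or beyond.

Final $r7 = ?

0

[0] ori   $r2, $r7, 9  →  {$r0:0, $r1:8, $r2:9, $r3:7, $r4:0, $r5:1, $r6:1, $r7:9}
[1] bne  $r6, $r3, L6  →  {$r0:0, $r1:8, $r2:9, $r3:7, $r4:0, $r5:1, $r6:1, $r7:9}  ⟨branch taken⟩
[2] sub  $r7, $r0, $r0  →  {$r0:0, $r1:8, $r2:9, $r3:7, $r4:0, $r5:1, $r6:1, $r7:0}
[6] xori  $r0, $r5, 8  →  {$r0:0, $r1:8, $r2:9, $r3:7, $r4:0, $r5:1, $r6:1, $r7:0}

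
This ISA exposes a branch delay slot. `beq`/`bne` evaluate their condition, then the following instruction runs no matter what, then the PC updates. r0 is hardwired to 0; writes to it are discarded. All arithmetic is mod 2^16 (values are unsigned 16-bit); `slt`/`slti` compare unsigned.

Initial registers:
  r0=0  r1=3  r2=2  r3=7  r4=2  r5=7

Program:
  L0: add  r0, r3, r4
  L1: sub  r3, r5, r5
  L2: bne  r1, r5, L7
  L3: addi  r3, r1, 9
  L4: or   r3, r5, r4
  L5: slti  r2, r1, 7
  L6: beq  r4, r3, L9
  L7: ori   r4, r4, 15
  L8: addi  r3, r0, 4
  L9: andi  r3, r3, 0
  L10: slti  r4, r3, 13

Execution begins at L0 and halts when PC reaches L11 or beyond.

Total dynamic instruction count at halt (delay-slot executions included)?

8

  step pc=0: add  r0, r3, r4  regs=(0,3,2,7,2,7)
  step pc=1: sub  r3, r5, r5  regs=(0,3,2,0,2,7)
  step pc=2: bne  r1, r5, L7  cond=T  regs=(0,3,2,0,2,7)
  step pc=3: addi  r3, r1, 9  regs=(0,3,2,12,2,7)
  step pc=7: ori   r4, r4, 15  regs=(0,3,2,12,15,7)
  step pc=8: addi  r3, r0, 4  regs=(0,3,2,4,15,7)
  step pc=9: andi  r3, r3, 0  regs=(0,3,2,0,15,7)
  step pc=10: slti  r4, r3, 13  regs=(0,3,2,0,1,7)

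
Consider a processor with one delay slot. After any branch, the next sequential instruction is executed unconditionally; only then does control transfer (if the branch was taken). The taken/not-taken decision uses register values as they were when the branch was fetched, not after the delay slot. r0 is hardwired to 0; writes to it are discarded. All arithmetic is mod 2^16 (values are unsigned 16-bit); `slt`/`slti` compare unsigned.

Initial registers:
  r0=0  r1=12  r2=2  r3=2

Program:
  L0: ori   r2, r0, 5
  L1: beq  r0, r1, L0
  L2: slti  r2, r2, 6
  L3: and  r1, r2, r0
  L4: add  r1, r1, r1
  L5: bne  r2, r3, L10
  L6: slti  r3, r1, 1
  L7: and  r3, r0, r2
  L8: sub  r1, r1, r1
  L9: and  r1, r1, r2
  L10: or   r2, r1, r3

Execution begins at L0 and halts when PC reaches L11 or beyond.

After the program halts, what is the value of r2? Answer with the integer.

1

PC=0  ori   r2, r0, 5        | r0=0 r1=12 r2=5 r3=2
PC=1  beq  r0, r1, L0        | r0=0 r1=12 r2=5 r3=2  [not taken]
PC=2  slti  r2, r2, 6        | r0=0 r1=12 r2=1 r3=2
PC=3  and  r1, r2, r0        | r0=0 r1=0 r2=1 r3=2
PC=4  add  r1, r1, r1        | r0=0 r1=0 r2=1 r3=2
PC=5  bne  r2, r3, L10       | r0=0 r1=0 r2=1 r3=2  [TAKEN]
PC=6  slti  r3, r1, 1        | r0=0 r1=0 r2=1 r3=1
PC=10 or   r2, r1, r3        | r0=0 r1=0 r2=1 r3=1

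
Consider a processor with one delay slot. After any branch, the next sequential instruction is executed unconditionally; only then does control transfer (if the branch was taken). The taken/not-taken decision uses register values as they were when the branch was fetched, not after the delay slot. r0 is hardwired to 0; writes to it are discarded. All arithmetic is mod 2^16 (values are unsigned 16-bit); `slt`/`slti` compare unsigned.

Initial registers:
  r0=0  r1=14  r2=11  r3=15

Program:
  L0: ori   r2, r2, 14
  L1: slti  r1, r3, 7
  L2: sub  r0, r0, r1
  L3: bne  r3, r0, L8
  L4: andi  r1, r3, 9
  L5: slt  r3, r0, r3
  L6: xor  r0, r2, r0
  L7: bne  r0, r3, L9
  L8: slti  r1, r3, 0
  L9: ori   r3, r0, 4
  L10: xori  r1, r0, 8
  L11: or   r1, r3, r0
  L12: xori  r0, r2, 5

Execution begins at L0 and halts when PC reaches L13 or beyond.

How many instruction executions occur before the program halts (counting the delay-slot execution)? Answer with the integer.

#0 ori   r2, r2, 14 ; 0/14/15/15
#1 slti  r1, r3, 7 ; 0/0/15/15
#2 sub  r0, r0, r1 ; 0/0/15/15
#3 bne  r3, r0, L8 ; 0/0/15/15 ; →target
#4 andi  r1, r3, 9 ; 0/9/15/15
#8 slti  r1, r3, 0 ; 0/0/15/15
#9 ori   r3, r0, 4 ; 0/0/15/4
#10 xori  r1, r0, 8 ; 0/8/15/4
#11 or   r1, r3, r0 ; 0/4/15/4
#12 xori  r0, r2, 5 ; 0/4/15/4

10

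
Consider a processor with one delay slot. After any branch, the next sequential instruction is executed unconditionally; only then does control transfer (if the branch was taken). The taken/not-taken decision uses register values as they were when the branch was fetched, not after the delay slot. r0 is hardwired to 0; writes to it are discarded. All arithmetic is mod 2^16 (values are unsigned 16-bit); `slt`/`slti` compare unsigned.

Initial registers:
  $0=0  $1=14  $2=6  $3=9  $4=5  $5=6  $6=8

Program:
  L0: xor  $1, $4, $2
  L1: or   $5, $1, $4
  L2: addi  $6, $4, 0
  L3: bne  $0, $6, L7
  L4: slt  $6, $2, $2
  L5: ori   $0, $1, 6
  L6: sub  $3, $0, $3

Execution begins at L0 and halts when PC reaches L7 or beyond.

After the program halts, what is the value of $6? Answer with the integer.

0

  step pc=0: xor  $1, $4, $2  regs=(0,3,6,9,5,6,8)
  step pc=1: or   $5, $1, $4  regs=(0,3,6,9,5,7,8)
  step pc=2: addi  $6, $4, 0  regs=(0,3,6,9,5,7,5)
  step pc=3: bne  $0, $6, L7  cond=T  regs=(0,3,6,9,5,7,5)
  step pc=4: slt  $6, $2, $2  regs=(0,3,6,9,5,7,0)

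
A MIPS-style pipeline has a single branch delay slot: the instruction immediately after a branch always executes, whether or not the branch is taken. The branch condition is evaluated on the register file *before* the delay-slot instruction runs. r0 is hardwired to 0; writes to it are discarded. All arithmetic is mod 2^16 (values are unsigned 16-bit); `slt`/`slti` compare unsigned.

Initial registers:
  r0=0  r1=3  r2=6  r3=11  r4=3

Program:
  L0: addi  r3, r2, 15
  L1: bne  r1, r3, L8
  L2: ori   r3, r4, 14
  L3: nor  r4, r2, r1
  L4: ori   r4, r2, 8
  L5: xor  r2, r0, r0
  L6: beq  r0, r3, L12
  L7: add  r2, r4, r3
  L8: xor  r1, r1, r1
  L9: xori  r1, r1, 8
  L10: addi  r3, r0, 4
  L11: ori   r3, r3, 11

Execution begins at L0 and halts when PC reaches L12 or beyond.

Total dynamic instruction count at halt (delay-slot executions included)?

7

PC=0  addi  r3, r2, 15       | r0=0 r1=3 r2=6 r3=21 r4=3
PC=1  bne  r1, r3, L8        | r0=0 r1=3 r2=6 r3=21 r4=3  [TAKEN]
PC=2  ori   r3, r4, 14       | r0=0 r1=3 r2=6 r3=15 r4=3
PC=8  xor  r1, r1, r1        | r0=0 r1=0 r2=6 r3=15 r4=3
PC=9  xori  r1, r1, 8        | r0=0 r1=8 r2=6 r3=15 r4=3
PC=10 addi  r3, r0, 4        | r0=0 r1=8 r2=6 r3=4 r4=3
PC=11 ori   r3, r3, 11       | r0=0 r1=8 r2=6 r3=15 r4=3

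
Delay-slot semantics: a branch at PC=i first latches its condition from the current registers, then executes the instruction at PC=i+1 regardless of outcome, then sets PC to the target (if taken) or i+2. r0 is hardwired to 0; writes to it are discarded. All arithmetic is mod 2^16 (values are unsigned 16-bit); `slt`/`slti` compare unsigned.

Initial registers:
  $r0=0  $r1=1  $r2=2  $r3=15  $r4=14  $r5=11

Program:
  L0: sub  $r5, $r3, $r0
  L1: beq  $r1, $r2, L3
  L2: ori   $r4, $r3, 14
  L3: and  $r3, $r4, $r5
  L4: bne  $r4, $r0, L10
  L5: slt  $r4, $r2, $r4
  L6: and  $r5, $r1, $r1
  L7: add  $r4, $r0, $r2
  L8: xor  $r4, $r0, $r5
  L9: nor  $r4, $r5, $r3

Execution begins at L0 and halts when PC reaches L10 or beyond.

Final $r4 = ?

  step pc=0: sub  $r5, $r3, $r0  regs=(0,1,2,15,14,15)
  step pc=1: beq  $r1, $r2, L3  cond=F  regs=(0,1,2,15,14,15)
  step pc=2: ori   $r4, $r3, 14  regs=(0,1,2,15,15,15)
  step pc=3: and  $r3, $r4, $r5  regs=(0,1,2,15,15,15)
  step pc=4: bne  $r4, $r0, L10  cond=T  regs=(0,1,2,15,15,15)
  step pc=5: slt  $r4, $r2, $r4  regs=(0,1,2,15,1,15)

1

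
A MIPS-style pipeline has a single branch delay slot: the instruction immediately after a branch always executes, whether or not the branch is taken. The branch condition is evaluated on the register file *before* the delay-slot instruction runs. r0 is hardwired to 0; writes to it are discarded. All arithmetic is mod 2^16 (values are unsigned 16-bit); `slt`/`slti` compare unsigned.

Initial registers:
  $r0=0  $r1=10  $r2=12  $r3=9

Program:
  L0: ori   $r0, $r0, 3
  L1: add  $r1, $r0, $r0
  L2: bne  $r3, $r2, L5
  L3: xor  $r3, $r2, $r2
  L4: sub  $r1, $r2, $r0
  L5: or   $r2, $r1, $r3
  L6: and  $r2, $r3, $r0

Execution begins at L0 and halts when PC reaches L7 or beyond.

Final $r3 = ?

0

PC=0  ori   $r0, $r0, 3      | $r0=0 $r1=10 $r2=12 $r3=9
PC=1  add  $r1, $r0, $r0     | $r0=0 $r1=0 $r2=12 $r3=9
PC=2  bne  $r3, $r2, L5      | $r0=0 $r1=0 $r2=12 $r3=9  [TAKEN]
PC=3  xor  $r3, $r2, $r2     | $r0=0 $r1=0 $r2=12 $r3=0
PC=5  or   $r2, $r1, $r3     | $r0=0 $r1=0 $r2=0 $r3=0
PC=6  and  $r2, $r3, $r0     | $r0=0 $r1=0 $r2=0 $r3=0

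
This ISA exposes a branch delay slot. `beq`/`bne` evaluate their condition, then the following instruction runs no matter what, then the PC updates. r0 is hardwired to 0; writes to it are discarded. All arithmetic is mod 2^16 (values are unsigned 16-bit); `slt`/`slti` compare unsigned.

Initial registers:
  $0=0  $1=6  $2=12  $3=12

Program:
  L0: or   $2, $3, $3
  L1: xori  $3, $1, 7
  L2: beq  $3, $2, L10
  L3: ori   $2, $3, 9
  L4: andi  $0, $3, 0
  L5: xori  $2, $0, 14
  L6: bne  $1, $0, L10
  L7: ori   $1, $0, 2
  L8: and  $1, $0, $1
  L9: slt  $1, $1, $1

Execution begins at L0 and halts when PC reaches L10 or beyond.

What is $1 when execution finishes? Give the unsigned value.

[0] or   $2, $3, $3  →  {$0:0, $1:6, $2:12, $3:12}
[1] xori  $3, $1, 7  →  {$0:0, $1:6, $2:12, $3:1}
[2] beq  $3, $2, L10  →  {$0:0, $1:6, $2:12, $3:1}  ⟨branch fallthrough⟩
[3] ori   $2, $3, 9  →  {$0:0, $1:6, $2:9, $3:1}
[4] andi  $0, $3, 0  →  {$0:0, $1:6, $2:9, $3:1}
[5] xori  $2, $0, 14  →  {$0:0, $1:6, $2:14, $3:1}
[6] bne  $1, $0, L10  →  {$0:0, $1:6, $2:14, $3:1}  ⟨branch taken⟩
[7] ori   $1, $0, 2  →  {$0:0, $1:2, $2:14, $3:1}

2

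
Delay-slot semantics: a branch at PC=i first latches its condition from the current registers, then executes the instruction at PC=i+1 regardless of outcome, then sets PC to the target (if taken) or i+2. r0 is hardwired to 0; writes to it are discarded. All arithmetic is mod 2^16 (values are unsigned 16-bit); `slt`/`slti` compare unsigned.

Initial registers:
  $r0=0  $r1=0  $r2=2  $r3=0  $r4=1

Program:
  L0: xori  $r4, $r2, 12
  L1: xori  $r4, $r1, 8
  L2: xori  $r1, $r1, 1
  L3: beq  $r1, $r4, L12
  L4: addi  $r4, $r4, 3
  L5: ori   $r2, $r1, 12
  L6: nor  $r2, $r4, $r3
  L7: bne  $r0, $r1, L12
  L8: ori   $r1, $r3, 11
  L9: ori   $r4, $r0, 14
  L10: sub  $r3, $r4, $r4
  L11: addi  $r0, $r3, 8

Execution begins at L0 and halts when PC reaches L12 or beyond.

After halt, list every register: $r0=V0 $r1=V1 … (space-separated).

#0 xori  $r4, $r2, 12 ; 0/0/2/0/14
#1 xori  $r4, $r1, 8 ; 0/0/2/0/8
#2 xori  $r1, $r1, 1 ; 0/1/2/0/8
#3 beq  $r1, $r4, L12 ; 0/1/2/0/8 ; →fallthru
#4 addi  $r4, $r4, 3 ; 0/1/2/0/11
#5 ori   $r2, $r1, 12 ; 0/1/13/0/11
#6 nor  $r2, $r4, $r3 ; 0/1/65524/0/11
#7 bne  $r0, $r1, L12 ; 0/1/65524/0/11 ; →target
#8 ori   $r1, $r3, 11 ; 0/11/65524/0/11

$r0=0 $r1=11 $r2=65524 $r3=0 $r4=11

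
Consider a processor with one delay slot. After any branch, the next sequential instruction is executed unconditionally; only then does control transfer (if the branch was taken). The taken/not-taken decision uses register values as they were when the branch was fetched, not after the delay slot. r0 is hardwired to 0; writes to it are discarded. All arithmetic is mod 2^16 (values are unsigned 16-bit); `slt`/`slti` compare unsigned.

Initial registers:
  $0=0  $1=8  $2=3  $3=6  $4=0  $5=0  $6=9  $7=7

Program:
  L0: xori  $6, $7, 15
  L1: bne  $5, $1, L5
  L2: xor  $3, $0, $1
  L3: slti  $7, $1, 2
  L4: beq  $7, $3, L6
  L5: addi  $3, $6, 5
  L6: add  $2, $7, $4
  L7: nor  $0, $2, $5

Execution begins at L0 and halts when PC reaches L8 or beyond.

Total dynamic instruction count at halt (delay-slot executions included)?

[0] xori  $6, $7, 15  →  {$0:0, $1:8, $2:3, $3:6, $4:0, $5:0, $6:8, $7:7}
[1] bne  $5, $1, L5  →  {$0:0, $1:8, $2:3, $3:6, $4:0, $5:0, $6:8, $7:7}  ⟨branch taken⟩
[2] xor  $3, $0, $1  →  {$0:0, $1:8, $2:3, $3:8, $4:0, $5:0, $6:8, $7:7}
[5] addi  $3, $6, 5  →  {$0:0, $1:8, $2:3, $3:13, $4:0, $5:0, $6:8, $7:7}
[6] add  $2, $7, $4  →  {$0:0, $1:8, $2:7, $3:13, $4:0, $5:0, $6:8, $7:7}
[7] nor  $0, $2, $5  →  {$0:0, $1:8, $2:7, $3:13, $4:0, $5:0, $6:8, $7:7}

6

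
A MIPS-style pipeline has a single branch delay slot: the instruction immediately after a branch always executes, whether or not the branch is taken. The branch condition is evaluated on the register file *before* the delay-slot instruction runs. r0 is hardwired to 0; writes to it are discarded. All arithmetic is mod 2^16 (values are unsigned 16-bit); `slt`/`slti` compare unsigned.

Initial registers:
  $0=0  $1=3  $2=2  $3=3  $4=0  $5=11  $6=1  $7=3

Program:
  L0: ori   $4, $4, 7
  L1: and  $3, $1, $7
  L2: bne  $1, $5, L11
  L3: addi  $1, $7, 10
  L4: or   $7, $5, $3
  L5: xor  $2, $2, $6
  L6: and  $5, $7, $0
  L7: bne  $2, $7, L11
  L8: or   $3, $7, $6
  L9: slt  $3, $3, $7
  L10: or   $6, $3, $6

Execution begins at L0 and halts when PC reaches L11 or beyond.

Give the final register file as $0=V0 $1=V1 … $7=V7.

$0=0 $1=13 $2=2 $3=3 $4=7 $5=11 $6=1 $7=3

  step pc=0: ori   $4, $4, 7  regs=(0,3,2,3,7,11,1,3)
  step pc=1: and  $3, $1, $7  regs=(0,3,2,3,7,11,1,3)
  step pc=2: bne  $1, $5, L11  cond=T  regs=(0,3,2,3,7,11,1,3)
  step pc=3: addi  $1, $7, 10  regs=(0,13,2,3,7,11,1,3)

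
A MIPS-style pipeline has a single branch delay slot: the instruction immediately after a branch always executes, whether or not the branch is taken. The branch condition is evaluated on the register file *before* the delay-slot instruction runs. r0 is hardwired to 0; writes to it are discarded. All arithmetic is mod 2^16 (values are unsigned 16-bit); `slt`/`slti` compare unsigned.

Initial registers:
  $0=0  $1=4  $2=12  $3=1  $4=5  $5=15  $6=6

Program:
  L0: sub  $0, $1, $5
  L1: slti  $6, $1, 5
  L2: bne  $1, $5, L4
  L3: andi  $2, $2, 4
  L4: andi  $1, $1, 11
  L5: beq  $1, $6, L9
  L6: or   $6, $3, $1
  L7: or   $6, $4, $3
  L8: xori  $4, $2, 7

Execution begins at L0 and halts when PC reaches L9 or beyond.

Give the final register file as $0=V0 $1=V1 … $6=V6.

$0=0 $1=0 $2=4 $3=1 $4=3 $5=15 $6=5

[0] sub  $0, $1, $5  →  {$0:0, $1:4, $2:12, $3:1, $4:5, $5:15, $6:6}
[1] slti  $6, $1, 5  →  {$0:0, $1:4, $2:12, $3:1, $4:5, $5:15, $6:1}
[2] bne  $1, $5, L4  →  {$0:0, $1:4, $2:12, $3:1, $4:5, $5:15, $6:1}  ⟨branch taken⟩
[3] andi  $2, $2, 4  →  {$0:0, $1:4, $2:4, $3:1, $4:5, $5:15, $6:1}
[4] andi  $1, $1, 11  →  {$0:0, $1:0, $2:4, $3:1, $4:5, $5:15, $6:1}
[5] beq  $1, $6, L9  →  {$0:0, $1:0, $2:4, $3:1, $4:5, $5:15, $6:1}  ⟨branch fallthrough⟩
[6] or   $6, $3, $1  →  {$0:0, $1:0, $2:4, $3:1, $4:5, $5:15, $6:1}
[7] or   $6, $4, $3  →  {$0:0, $1:0, $2:4, $3:1, $4:5, $5:15, $6:5}
[8] xori  $4, $2, 7  →  {$0:0, $1:0, $2:4, $3:1, $4:3, $5:15, $6:5}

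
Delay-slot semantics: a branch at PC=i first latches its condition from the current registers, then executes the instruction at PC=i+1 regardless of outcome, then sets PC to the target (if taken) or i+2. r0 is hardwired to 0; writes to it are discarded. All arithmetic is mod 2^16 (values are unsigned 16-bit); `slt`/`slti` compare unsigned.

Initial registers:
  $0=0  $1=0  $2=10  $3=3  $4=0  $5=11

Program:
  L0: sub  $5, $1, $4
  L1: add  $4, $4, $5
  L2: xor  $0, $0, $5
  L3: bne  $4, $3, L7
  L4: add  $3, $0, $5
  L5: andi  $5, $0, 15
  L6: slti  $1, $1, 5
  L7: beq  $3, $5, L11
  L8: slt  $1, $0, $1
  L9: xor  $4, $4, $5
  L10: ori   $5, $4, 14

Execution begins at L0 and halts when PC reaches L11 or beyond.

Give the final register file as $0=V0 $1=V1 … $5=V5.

$0=0 $1=0 $2=10 $3=0 $4=0 $5=0

#0 sub  $5, $1, $4 ; 0/0/10/3/0/0
#1 add  $4, $4, $5 ; 0/0/10/3/0/0
#2 xor  $0, $0, $5 ; 0/0/10/3/0/0
#3 bne  $4, $3, L7 ; 0/0/10/3/0/0 ; →target
#4 add  $3, $0, $5 ; 0/0/10/0/0/0
#7 beq  $3, $5, L11 ; 0/0/10/0/0/0 ; →target
#8 slt  $1, $0, $1 ; 0/0/10/0/0/0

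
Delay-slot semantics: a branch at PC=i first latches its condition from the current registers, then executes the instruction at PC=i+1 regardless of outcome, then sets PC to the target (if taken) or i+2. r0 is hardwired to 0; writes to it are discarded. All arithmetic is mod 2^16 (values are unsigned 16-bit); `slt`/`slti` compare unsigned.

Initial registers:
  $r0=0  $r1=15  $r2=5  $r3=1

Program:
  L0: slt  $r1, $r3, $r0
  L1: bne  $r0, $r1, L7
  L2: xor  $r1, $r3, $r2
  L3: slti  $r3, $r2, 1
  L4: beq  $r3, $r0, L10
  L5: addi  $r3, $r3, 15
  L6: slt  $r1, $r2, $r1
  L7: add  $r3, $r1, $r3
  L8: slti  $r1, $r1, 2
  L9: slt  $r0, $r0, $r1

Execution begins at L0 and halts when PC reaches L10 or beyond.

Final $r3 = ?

#0 slt  $r1, $r3, $r0 ; 0/0/5/1
#1 bne  $r0, $r1, L7 ; 0/0/5/1 ; →fallthru
#2 xor  $r1, $r3, $r2 ; 0/4/5/1
#3 slti  $r3, $r2, 1 ; 0/4/5/0
#4 beq  $r3, $r0, L10 ; 0/4/5/0 ; →target
#5 addi  $r3, $r3, 15 ; 0/4/5/15

15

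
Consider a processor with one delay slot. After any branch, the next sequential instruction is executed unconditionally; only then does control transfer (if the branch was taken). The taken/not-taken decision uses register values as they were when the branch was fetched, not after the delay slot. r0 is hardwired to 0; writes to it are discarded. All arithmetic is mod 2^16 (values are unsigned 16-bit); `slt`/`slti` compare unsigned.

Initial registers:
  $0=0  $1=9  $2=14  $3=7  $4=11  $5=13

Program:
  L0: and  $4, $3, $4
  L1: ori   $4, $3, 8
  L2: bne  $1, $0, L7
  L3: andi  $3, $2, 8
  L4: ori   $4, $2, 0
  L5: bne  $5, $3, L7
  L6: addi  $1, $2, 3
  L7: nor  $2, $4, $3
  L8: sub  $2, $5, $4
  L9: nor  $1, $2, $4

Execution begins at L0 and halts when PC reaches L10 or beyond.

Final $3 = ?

8

PC=0  and  $4, $3, $4        | $0=0 $1=9 $2=14 $3=7 $4=3 $5=13
PC=1  ori   $4, $3, 8        | $0=0 $1=9 $2=14 $3=7 $4=15 $5=13
PC=2  bne  $1, $0, L7        | $0=0 $1=9 $2=14 $3=7 $4=15 $5=13  [TAKEN]
PC=3  andi  $3, $2, 8        | $0=0 $1=9 $2=14 $3=8 $4=15 $5=13
PC=7  nor  $2, $4, $3        | $0=0 $1=9 $2=65520 $3=8 $4=15 $5=13
PC=8  sub  $2, $5, $4        | $0=0 $1=9 $2=65534 $3=8 $4=15 $5=13
PC=9  nor  $1, $2, $4        | $0=0 $1=0 $2=65534 $3=8 $4=15 $5=13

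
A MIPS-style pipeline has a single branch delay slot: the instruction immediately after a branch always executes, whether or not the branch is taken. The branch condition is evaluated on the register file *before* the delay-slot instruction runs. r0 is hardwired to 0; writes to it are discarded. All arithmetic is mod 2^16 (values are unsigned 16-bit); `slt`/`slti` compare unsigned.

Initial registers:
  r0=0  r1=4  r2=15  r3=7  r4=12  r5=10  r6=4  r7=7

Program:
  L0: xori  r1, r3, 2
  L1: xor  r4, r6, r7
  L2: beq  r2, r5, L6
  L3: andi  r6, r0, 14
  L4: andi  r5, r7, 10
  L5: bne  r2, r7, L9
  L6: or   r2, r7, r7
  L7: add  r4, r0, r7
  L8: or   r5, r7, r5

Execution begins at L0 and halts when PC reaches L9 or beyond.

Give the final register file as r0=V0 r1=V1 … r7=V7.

r0=0 r1=5 r2=7 r3=7 r4=3 r5=2 r6=0 r7=7

PC=0  xori  r1, r3, 2        | r0=0 r1=5 r2=15 r3=7 r4=12 r5=10 r6=4 r7=7
PC=1  xor  r4, r6, r7        | r0=0 r1=5 r2=15 r3=7 r4=3 r5=10 r6=4 r7=7
PC=2  beq  r2, r5, L6        | r0=0 r1=5 r2=15 r3=7 r4=3 r5=10 r6=4 r7=7  [not taken]
PC=3  andi  r6, r0, 14       | r0=0 r1=5 r2=15 r3=7 r4=3 r5=10 r6=0 r7=7
PC=4  andi  r5, r7, 10       | r0=0 r1=5 r2=15 r3=7 r4=3 r5=2 r6=0 r7=7
PC=5  bne  r2, r7, L9        | r0=0 r1=5 r2=15 r3=7 r4=3 r5=2 r6=0 r7=7  [TAKEN]
PC=6  or   r2, r7, r7        | r0=0 r1=5 r2=7 r3=7 r4=3 r5=2 r6=0 r7=7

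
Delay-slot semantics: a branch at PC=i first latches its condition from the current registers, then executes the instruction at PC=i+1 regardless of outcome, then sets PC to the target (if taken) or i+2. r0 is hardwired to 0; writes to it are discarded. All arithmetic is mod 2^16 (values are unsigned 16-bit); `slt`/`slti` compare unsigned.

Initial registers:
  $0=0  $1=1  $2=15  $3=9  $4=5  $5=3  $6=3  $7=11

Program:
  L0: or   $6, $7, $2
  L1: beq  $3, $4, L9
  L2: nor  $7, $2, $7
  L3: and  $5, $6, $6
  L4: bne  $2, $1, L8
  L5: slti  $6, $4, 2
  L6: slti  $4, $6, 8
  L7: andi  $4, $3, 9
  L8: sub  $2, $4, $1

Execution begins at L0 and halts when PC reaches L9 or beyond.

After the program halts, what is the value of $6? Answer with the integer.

[0] or   $6, $7, $2  →  {$0:0, $1:1, $2:15, $3:9, $4:5, $5:3, $6:15, $7:11}
[1] beq  $3, $4, L9  →  {$0:0, $1:1, $2:15, $3:9, $4:5, $5:3, $6:15, $7:11}  ⟨branch fallthrough⟩
[2] nor  $7, $2, $7  →  {$0:0, $1:1, $2:15, $3:9, $4:5, $5:3, $6:15, $7:65520}
[3] and  $5, $6, $6  →  {$0:0, $1:1, $2:15, $3:9, $4:5, $5:15, $6:15, $7:65520}
[4] bne  $2, $1, L8  →  {$0:0, $1:1, $2:15, $3:9, $4:5, $5:15, $6:15, $7:65520}  ⟨branch taken⟩
[5] slti  $6, $4, 2  →  {$0:0, $1:1, $2:15, $3:9, $4:5, $5:15, $6:0, $7:65520}
[8] sub  $2, $4, $1  →  {$0:0, $1:1, $2:4, $3:9, $4:5, $5:15, $6:0, $7:65520}

0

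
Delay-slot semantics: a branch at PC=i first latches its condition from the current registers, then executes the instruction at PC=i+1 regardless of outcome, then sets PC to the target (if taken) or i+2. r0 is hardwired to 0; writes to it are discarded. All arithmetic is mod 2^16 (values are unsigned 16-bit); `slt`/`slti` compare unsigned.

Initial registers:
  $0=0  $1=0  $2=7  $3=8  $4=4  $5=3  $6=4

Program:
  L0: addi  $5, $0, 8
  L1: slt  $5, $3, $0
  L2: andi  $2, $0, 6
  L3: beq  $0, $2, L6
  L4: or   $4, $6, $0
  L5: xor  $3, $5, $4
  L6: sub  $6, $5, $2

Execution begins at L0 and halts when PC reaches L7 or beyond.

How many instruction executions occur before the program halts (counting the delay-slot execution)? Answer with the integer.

6

  step pc=0: addi  $5, $0, 8  regs=(0,0,7,8,4,8,4)
  step pc=1: slt  $5, $3, $0  regs=(0,0,7,8,4,0,4)
  step pc=2: andi  $2, $0, 6  regs=(0,0,0,8,4,0,4)
  step pc=3: beq  $0, $2, L6  cond=T  regs=(0,0,0,8,4,0,4)
  step pc=4: or   $4, $6, $0  regs=(0,0,0,8,4,0,4)
  step pc=6: sub  $6, $5, $2  regs=(0,0,0,8,4,0,0)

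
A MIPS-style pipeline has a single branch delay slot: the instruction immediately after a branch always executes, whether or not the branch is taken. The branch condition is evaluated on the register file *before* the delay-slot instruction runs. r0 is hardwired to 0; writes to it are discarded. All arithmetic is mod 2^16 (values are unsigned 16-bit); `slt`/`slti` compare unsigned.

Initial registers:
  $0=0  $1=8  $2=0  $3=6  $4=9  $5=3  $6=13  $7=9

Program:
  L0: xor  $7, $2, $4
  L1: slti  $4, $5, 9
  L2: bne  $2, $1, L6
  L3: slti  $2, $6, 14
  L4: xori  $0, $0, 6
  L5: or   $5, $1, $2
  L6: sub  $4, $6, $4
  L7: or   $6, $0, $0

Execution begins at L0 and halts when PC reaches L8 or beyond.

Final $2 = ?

1

[0] xor  $7, $2, $4  →  {$0:0, $1:8, $2:0, $3:6, $4:9, $5:3, $6:13, $7:9}
[1] slti  $4, $5, 9  →  {$0:0, $1:8, $2:0, $3:6, $4:1, $5:3, $6:13, $7:9}
[2] bne  $2, $1, L6  →  {$0:0, $1:8, $2:0, $3:6, $4:1, $5:3, $6:13, $7:9}  ⟨branch taken⟩
[3] slti  $2, $6, 14  →  {$0:0, $1:8, $2:1, $3:6, $4:1, $5:3, $6:13, $7:9}
[6] sub  $4, $6, $4  →  {$0:0, $1:8, $2:1, $3:6, $4:12, $5:3, $6:13, $7:9}
[7] or   $6, $0, $0  →  {$0:0, $1:8, $2:1, $3:6, $4:12, $5:3, $6:0, $7:9}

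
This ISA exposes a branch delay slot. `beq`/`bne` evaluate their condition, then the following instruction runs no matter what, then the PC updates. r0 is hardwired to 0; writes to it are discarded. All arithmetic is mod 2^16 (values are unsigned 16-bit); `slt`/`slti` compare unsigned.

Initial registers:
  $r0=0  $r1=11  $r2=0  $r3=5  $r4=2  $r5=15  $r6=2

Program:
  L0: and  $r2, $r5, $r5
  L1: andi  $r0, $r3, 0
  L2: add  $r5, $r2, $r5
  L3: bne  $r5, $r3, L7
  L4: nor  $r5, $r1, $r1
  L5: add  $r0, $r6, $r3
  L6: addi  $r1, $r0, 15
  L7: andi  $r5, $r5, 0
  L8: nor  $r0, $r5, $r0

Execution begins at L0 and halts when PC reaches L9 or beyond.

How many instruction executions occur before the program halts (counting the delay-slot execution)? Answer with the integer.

7

[0] and  $r2, $r5, $r5  →  {$r0:0, $r1:11, $r2:15, $r3:5, $r4:2, $r5:15, $r6:2}
[1] andi  $r0, $r3, 0  →  {$r0:0, $r1:11, $r2:15, $r3:5, $r4:2, $r5:15, $r6:2}
[2] add  $r5, $r2, $r5  →  {$r0:0, $r1:11, $r2:15, $r3:5, $r4:2, $r5:30, $r6:2}
[3] bne  $r5, $r3, L7  →  {$r0:0, $r1:11, $r2:15, $r3:5, $r4:2, $r5:30, $r6:2}  ⟨branch taken⟩
[4] nor  $r5, $r1, $r1  →  {$r0:0, $r1:11, $r2:15, $r3:5, $r4:2, $r5:65524, $r6:2}
[7] andi  $r5, $r5, 0  →  {$r0:0, $r1:11, $r2:15, $r3:5, $r4:2, $r5:0, $r6:2}
[8] nor  $r0, $r5, $r0  →  {$r0:0, $r1:11, $r2:15, $r3:5, $r4:2, $r5:0, $r6:2}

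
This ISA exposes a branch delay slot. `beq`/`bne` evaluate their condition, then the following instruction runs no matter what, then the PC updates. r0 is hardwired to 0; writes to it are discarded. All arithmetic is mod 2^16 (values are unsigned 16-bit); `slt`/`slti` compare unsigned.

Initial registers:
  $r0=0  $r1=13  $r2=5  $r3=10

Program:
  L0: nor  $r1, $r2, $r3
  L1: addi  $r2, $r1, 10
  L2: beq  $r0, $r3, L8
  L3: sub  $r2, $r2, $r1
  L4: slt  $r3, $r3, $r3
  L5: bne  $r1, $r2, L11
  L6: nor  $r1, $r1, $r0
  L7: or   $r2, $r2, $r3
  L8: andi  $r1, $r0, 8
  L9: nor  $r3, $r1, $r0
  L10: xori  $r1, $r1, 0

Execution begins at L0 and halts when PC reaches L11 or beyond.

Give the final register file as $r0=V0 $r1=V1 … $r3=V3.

#0 nor  $r1, $r2, $r3 ; 0/65520/5/10
#1 addi  $r2, $r1, 10 ; 0/65520/65530/10
#2 beq  $r0, $r3, L8 ; 0/65520/65530/10 ; →fallthru
#3 sub  $r2, $r2, $r1 ; 0/65520/10/10
#4 slt  $r3, $r3, $r3 ; 0/65520/10/0
#5 bne  $r1, $r2, L11 ; 0/65520/10/0 ; →target
#6 nor  $r1, $r1, $r0 ; 0/15/10/0

$r0=0 $r1=15 $r2=10 $r3=0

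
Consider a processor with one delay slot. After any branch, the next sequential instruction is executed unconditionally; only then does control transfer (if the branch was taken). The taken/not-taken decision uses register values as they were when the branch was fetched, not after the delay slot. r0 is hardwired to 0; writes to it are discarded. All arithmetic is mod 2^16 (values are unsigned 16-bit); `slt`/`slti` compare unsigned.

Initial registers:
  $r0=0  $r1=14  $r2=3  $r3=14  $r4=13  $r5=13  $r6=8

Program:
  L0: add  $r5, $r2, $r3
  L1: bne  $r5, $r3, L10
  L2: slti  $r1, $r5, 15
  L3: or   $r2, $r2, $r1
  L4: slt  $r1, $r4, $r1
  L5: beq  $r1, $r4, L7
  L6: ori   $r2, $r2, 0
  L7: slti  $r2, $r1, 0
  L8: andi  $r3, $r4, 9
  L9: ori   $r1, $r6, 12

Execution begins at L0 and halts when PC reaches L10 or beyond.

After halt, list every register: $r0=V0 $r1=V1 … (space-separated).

$r0=0 $r1=0 $r2=3 $r3=14 $r4=13 $r5=17 $r6=8

PC=0  add  $r5, $r2, $r3     | $r0=0 $r1=14 $r2=3 $r3=14 $r4=13 $r5=17 $r6=8
PC=1  bne  $r5, $r3, L10     | $r0=0 $r1=14 $r2=3 $r3=14 $r4=13 $r5=17 $r6=8  [TAKEN]
PC=2  slti  $r1, $r5, 15     | $r0=0 $r1=0 $r2=3 $r3=14 $r4=13 $r5=17 $r6=8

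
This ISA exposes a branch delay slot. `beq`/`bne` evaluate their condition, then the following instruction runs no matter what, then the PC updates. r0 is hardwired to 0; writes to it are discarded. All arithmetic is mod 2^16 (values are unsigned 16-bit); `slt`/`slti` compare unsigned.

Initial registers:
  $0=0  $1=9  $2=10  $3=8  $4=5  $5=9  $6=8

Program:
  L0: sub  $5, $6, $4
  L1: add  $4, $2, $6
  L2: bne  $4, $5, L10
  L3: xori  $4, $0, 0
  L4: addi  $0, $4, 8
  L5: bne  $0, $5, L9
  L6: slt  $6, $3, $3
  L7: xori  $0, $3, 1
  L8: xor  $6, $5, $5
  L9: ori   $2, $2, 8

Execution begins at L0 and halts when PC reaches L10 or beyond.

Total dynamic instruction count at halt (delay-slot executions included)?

4

[0] sub  $5, $6, $4  →  {$0:0, $1:9, $2:10, $3:8, $4:5, $5:3, $6:8}
[1] add  $4, $2, $6  →  {$0:0, $1:9, $2:10, $3:8, $4:18, $5:3, $6:8}
[2] bne  $4, $5, L10  →  {$0:0, $1:9, $2:10, $3:8, $4:18, $5:3, $6:8}  ⟨branch taken⟩
[3] xori  $4, $0, 0  →  {$0:0, $1:9, $2:10, $3:8, $4:0, $5:3, $6:8}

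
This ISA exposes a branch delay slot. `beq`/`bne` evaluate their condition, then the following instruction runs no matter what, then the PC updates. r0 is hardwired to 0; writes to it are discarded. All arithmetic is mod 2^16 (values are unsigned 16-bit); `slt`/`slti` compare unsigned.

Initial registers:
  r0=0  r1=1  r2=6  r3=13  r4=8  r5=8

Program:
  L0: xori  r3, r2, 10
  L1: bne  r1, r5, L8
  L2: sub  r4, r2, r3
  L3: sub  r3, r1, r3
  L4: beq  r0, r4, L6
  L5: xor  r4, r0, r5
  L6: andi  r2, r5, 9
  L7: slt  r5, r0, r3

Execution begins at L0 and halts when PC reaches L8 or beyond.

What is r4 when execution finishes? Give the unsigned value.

#0 xori  r3, r2, 10 ; 0/1/6/12/8/8
#1 bne  r1, r5, L8 ; 0/1/6/12/8/8 ; →target
#2 sub  r4, r2, r3 ; 0/1/6/12/65530/8

65530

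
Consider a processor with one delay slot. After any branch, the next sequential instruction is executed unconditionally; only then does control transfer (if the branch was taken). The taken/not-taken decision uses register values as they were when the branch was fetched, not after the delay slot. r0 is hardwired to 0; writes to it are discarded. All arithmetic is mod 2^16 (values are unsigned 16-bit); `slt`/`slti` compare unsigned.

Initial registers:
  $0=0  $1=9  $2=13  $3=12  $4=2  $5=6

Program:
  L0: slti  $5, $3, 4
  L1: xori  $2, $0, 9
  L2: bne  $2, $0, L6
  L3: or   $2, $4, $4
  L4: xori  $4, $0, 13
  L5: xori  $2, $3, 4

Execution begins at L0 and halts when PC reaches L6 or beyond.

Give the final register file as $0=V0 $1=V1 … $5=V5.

PC=0  slti  $5, $3, 4        | $0=0 $1=9 $2=13 $3=12 $4=2 $5=0
PC=1  xori  $2, $0, 9        | $0=0 $1=9 $2=9 $3=12 $4=2 $5=0
PC=2  bne  $2, $0, L6        | $0=0 $1=9 $2=9 $3=12 $4=2 $5=0  [TAKEN]
PC=3  or   $2, $4, $4        | $0=0 $1=9 $2=2 $3=12 $4=2 $5=0

$0=0 $1=9 $2=2 $3=12 $4=2 $5=0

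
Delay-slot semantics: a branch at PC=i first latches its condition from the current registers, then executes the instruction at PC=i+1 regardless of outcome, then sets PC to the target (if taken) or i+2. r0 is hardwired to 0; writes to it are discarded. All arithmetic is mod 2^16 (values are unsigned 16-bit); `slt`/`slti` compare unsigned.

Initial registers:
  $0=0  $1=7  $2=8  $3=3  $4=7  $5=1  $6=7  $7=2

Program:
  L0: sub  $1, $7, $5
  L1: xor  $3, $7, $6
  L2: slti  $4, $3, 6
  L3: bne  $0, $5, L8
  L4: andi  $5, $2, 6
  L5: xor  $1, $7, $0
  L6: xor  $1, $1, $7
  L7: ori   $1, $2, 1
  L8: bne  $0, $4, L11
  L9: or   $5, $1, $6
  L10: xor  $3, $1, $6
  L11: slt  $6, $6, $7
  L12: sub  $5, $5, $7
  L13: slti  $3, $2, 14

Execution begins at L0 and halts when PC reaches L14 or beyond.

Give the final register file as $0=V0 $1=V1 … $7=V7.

PC=0  sub  $1, $7, $5        | $0=0 $1=1 $2=8 $3=3 $4=7 $5=1 $6=7 $7=2
PC=1  xor  $3, $7, $6        | $0=0 $1=1 $2=8 $3=5 $4=7 $5=1 $6=7 $7=2
PC=2  slti  $4, $3, 6        | $0=0 $1=1 $2=8 $3=5 $4=1 $5=1 $6=7 $7=2
PC=3  bne  $0, $5, L8        | $0=0 $1=1 $2=8 $3=5 $4=1 $5=1 $6=7 $7=2  [TAKEN]
PC=4  andi  $5, $2, 6        | $0=0 $1=1 $2=8 $3=5 $4=1 $5=0 $6=7 $7=2
PC=8  bne  $0, $4, L11       | $0=0 $1=1 $2=8 $3=5 $4=1 $5=0 $6=7 $7=2  [TAKEN]
PC=9  or   $5, $1, $6        | $0=0 $1=1 $2=8 $3=5 $4=1 $5=7 $6=7 $7=2
PC=11 slt  $6, $6, $7        | $0=0 $1=1 $2=8 $3=5 $4=1 $5=7 $6=0 $7=2
PC=12 sub  $5, $5, $7        | $0=0 $1=1 $2=8 $3=5 $4=1 $5=5 $6=0 $7=2
PC=13 slti  $3, $2, 14       | $0=0 $1=1 $2=8 $3=1 $4=1 $5=5 $6=0 $7=2

$0=0 $1=1 $2=8 $3=1 $4=1 $5=5 $6=0 $7=2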